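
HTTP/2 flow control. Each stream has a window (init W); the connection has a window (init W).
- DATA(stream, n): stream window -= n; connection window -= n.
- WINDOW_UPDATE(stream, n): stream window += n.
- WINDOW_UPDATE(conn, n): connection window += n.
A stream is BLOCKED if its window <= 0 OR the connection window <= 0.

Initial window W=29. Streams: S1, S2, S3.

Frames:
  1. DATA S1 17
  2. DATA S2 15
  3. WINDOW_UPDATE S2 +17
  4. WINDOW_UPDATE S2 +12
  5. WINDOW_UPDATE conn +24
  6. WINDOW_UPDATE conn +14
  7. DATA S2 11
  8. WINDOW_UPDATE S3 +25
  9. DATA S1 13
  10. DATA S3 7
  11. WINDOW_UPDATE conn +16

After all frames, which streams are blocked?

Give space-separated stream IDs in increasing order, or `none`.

Answer: S1

Derivation:
Op 1: conn=12 S1=12 S2=29 S3=29 blocked=[]
Op 2: conn=-3 S1=12 S2=14 S3=29 blocked=[1, 2, 3]
Op 3: conn=-3 S1=12 S2=31 S3=29 blocked=[1, 2, 3]
Op 4: conn=-3 S1=12 S2=43 S3=29 blocked=[1, 2, 3]
Op 5: conn=21 S1=12 S2=43 S3=29 blocked=[]
Op 6: conn=35 S1=12 S2=43 S3=29 blocked=[]
Op 7: conn=24 S1=12 S2=32 S3=29 blocked=[]
Op 8: conn=24 S1=12 S2=32 S3=54 blocked=[]
Op 9: conn=11 S1=-1 S2=32 S3=54 blocked=[1]
Op 10: conn=4 S1=-1 S2=32 S3=47 blocked=[1]
Op 11: conn=20 S1=-1 S2=32 S3=47 blocked=[1]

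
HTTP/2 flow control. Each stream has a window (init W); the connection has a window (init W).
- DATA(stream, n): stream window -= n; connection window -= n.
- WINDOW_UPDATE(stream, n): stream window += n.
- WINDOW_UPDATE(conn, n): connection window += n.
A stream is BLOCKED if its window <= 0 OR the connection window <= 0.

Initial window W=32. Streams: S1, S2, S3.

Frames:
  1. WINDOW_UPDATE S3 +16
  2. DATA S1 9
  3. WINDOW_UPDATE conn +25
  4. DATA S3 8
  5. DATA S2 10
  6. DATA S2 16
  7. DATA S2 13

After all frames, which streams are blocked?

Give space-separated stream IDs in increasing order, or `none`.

Op 1: conn=32 S1=32 S2=32 S3=48 blocked=[]
Op 2: conn=23 S1=23 S2=32 S3=48 blocked=[]
Op 3: conn=48 S1=23 S2=32 S3=48 blocked=[]
Op 4: conn=40 S1=23 S2=32 S3=40 blocked=[]
Op 5: conn=30 S1=23 S2=22 S3=40 blocked=[]
Op 6: conn=14 S1=23 S2=6 S3=40 blocked=[]
Op 7: conn=1 S1=23 S2=-7 S3=40 blocked=[2]

Answer: S2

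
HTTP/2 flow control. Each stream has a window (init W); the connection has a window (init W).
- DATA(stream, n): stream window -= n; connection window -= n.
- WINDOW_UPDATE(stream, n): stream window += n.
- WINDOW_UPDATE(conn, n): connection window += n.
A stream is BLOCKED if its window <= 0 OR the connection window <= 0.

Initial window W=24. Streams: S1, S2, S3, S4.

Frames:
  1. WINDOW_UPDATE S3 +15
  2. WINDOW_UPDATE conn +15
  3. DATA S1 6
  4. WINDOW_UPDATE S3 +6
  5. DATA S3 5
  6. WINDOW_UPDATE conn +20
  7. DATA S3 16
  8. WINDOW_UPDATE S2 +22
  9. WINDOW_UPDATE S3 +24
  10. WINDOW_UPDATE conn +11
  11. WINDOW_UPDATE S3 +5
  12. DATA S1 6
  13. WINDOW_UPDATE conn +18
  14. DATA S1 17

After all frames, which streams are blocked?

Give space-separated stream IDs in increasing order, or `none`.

Op 1: conn=24 S1=24 S2=24 S3=39 S4=24 blocked=[]
Op 2: conn=39 S1=24 S2=24 S3=39 S4=24 blocked=[]
Op 3: conn=33 S1=18 S2=24 S3=39 S4=24 blocked=[]
Op 4: conn=33 S1=18 S2=24 S3=45 S4=24 blocked=[]
Op 5: conn=28 S1=18 S2=24 S3=40 S4=24 blocked=[]
Op 6: conn=48 S1=18 S2=24 S3=40 S4=24 blocked=[]
Op 7: conn=32 S1=18 S2=24 S3=24 S4=24 blocked=[]
Op 8: conn=32 S1=18 S2=46 S3=24 S4=24 blocked=[]
Op 9: conn=32 S1=18 S2=46 S3=48 S4=24 blocked=[]
Op 10: conn=43 S1=18 S2=46 S3=48 S4=24 blocked=[]
Op 11: conn=43 S1=18 S2=46 S3=53 S4=24 blocked=[]
Op 12: conn=37 S1=12 S2=46 S3=53 S4=24 blocked=[]
Op 13: conn=55 S1=12 S2=46 S3=53 S4=24 blocked=[]
Op 14: conn=38 S1=-5 S2=46 S3=53 S4=24 blocked=[1]

Answer: S1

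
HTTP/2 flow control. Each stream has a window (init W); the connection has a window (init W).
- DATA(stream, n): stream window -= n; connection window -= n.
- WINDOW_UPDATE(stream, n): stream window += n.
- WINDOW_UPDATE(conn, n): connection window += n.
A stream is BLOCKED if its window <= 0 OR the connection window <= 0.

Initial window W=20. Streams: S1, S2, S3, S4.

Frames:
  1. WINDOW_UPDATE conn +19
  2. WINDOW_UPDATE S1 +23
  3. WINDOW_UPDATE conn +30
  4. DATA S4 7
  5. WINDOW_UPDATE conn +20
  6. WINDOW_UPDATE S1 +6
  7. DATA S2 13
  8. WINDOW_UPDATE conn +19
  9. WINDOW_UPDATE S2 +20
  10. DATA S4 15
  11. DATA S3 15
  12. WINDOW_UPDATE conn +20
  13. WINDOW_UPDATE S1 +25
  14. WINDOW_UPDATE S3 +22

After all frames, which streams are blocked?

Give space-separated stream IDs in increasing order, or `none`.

Answer: S4

Derivation:
Op 1: conn=39 S1=20 S2=20 S3=20 S4=20 blocked=[]
Op 2: conn=39 S1=43 S2=20 S3=20 S4=20 blocked=[]
Op 3: conn=69 S1=43 S2=20 S3=20 S4=20 blocked=[]
Op 4: conn=62 S1=43 S2=20 S3=20 S4=13 blocked=[]
Op 5: conn=82 S1=43 S2=20 S3=20 S4=13 blocked=[]
Op 6: conn=82 S1=49 S2=20 S3=20 S4=13 blocked=[]
Op 7: conn=69 S1=49 S2=7 S3=20 S4=13 blocked=[]
Op 8: conn=88 S1=49 S2=7 S3=20 S4=13 blocked=[]
Op 9: conn=88 S1=49 S2=27 S3=20 S4=13 blocked=[]
Op 10: conn=73 S1=49 S2=27 S3=20 S4=-2 blocked=[4]
Op 11: conn=58 S1=49 S2=27 S3=5 S4=-2 blocked=[4]
Op 12: conn=78 S1=49 S2=27 S3=5 S4=-2 blocked=[4]
Op 13: conn=78 S1=74 S2=27 S3=5 S4=-2 blocked=[4]
Op 14: conn=78 S1=74 S2=27 S3=27 S4=-2 blocked=[4]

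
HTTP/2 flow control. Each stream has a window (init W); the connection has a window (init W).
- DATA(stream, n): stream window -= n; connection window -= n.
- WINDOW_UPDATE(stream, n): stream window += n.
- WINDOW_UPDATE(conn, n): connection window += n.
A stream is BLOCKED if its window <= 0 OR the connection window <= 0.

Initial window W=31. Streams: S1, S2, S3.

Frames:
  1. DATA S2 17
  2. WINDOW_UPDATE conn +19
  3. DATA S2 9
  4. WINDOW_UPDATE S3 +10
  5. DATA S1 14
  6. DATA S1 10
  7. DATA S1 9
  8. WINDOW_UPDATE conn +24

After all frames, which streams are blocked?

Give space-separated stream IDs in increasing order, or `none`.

Answer: S1

Derivation:
Op 1: conn=14 S1=31 S2=14 S3=31 blocked=[]
Op 2: conn=33 S1=31 S2=14 S3=31 blocked=[]
Op 3: conn=24 S1=31 S2=5 S3=31 blocked=[]
Op 4: conn=24 S1=31 S2=5 S3=41 blocked=[]
Op 5: conn=10 S1=17 S2=5 S3=41 blocked=[]
Op 6: conn=0 S1=7 S2=5 S3=41 blocked=[1, 2, 3]
Op 7: conn=-9 S1=-2 S2=5 S3=41 blocked=[1, 2, 3]
Op 8: conn=15 S1=-2 S2=5 S3=41 blocked=[1]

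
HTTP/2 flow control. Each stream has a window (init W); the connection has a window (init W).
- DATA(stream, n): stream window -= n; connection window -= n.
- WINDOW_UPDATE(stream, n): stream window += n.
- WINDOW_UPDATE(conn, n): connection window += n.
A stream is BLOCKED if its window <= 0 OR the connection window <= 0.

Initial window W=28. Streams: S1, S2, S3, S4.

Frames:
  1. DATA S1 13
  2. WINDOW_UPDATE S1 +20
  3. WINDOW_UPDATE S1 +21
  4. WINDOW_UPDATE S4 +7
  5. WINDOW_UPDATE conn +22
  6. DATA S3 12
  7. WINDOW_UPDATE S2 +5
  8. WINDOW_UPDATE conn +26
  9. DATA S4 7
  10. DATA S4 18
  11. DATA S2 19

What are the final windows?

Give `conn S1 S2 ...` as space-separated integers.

Op 1: conn=15 S1=15 S2=28 S3=28 S4=28 blocked=[]
Op 2: conn=15 S1=35 S2=28 S3=28 S4=28 blocked=[]
Op 3: conn=15 S1=56 S2=28 S3=28 S4=28 blocked=[]
Op 4: conn=15 S1=56 S2=28 S3=28 S4=35 blocked=[]
Op 5: conn=37 S1=56 S2=28 S3=28 S4=35 blocked=[]
Op 6: conn=25 S1=56 S2=28 S3=16 S4=35 blocked=[]
Op 7: conn=25 S1=56 S2=33 S3=16 S4=35 blocked=[]
Op 8: conn=51 S1=56 S2=33 S3=16 S4=35 blocked=[]
Op 9: conn=44 S1=56 S2=33 S3=16 S4=28 blocked=[]
Op 10: conn=26 S1=56 S2=33 S3=16 S4=10 blocked=[]
Op 11: conn=7 S1=56 S2=14 S3=16 S4=10 blocked=[]

Answer: 7 56 14 16 10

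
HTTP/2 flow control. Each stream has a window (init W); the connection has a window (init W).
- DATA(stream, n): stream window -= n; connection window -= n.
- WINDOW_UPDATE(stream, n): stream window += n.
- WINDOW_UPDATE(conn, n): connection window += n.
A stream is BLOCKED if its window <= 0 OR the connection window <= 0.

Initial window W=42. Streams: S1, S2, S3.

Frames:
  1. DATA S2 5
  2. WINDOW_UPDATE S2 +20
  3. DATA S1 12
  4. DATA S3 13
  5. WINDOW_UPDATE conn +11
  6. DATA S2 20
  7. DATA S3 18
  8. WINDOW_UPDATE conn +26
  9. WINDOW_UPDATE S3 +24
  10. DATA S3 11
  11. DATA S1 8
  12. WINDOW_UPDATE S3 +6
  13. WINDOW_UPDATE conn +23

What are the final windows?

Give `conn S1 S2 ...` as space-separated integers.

Op 1: conn=37 S1=42 S2=37 S3=42 blocked=[]
Op 2: conn=37 S1=42 S2=57 S3=42 blocked=[]
Op 3: conn=25 S1=30 S2=57 S3=42 blocked=[]
Op 4: conn=12 S1=30 S2=57 S3=29 blocked=[]
Op 5: conn=23 S1=30 S2=57 S3=29 blocked=[]
Op 6: conn=3 S1=30 S2=37 S3=29 blocked=[]
Op 7: conn=-15 S1=30 S2=37 S3=11 blocked=[1, 2, 3]
Op 8: conn=11 S1=30 S2=37 S3=11 blocked=[]
Op 9: conn=11 S1=30 S2=37 S3=35 blocked=[]
Op 10: conn=0 S1=30 S2=37 S3=24 blocked=[1, 2, 3]
Op 11: conn=-8 S1=22 S2=37 S3=24 blocked=[1, 2, 3]
Op 12: conn=-8 S1=22 S2=37 S3=30 blocked=[1, 2, 3]
Op 13: conn=15 S1=22 S2=37 S3=30 blocked=[]

Answer: 15 22 37 30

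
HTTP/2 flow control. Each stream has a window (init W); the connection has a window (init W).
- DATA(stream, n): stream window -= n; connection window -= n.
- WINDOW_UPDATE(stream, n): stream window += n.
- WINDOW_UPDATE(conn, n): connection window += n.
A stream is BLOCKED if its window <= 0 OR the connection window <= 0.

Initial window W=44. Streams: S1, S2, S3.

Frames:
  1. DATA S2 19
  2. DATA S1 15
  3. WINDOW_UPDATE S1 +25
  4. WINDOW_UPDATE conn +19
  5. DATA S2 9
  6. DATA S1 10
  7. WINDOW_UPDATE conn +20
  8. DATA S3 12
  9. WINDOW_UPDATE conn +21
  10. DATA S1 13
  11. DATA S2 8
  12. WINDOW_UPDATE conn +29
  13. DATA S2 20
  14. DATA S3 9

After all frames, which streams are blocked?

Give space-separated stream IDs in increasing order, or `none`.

Answer: S2

Derivation:
Op 1: conn=25 S1=44 S2=25 S3=44 blocked=[]
Op 2: conn=10 S1=29 S2=25 S3=44 blocked=[]
Op 3: conn=10 S1=54 S2=25 S3=44 blocked=[]
Op 4: conn=29 S1=54 S2=25 S3=44 blocked=[]
Op 5: conn=20 S1=54 S2=16 S3=44 blocked=[]
Op 6: conn=10 S1=44 S2=16 S3=44 blocked=[]
Op 7: conn=30 S1=44 S2=16 S3=44 blocked=[]
Op 8: conn=18 S1=44 S2=16 S3=32 blocked=[]
Op 9: conn=39 S1=44 S2=16 S3=32 blocked=[]
Op 10: conn=26 S1=31 S2=16 S3=32 blocked=[]
Op 11: conn=18 S1=31 S2=8 S3=32 blocked=[]
Op 12: conn=47 S1=31 S2=8 S3=32 blocked=[]
Op 13: conn=27 S1=31 S2=-12 S3=32 blocked=[2]
Op 14: conn=18 S1=31 S2=-12 S3=23 blocked=[2]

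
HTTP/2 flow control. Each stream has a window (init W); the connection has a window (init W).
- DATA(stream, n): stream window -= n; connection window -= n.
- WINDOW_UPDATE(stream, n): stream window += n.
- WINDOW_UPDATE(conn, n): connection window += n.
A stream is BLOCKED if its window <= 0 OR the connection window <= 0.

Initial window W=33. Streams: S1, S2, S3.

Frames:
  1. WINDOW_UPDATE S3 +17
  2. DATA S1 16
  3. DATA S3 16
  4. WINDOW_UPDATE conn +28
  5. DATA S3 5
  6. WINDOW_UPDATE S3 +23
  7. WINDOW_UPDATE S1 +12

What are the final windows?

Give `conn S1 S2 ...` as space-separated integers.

Op 1: conn=33 S1=33 S2=33 S3=50 blocked=[]
Op 2: conn=17 S1=17 S2=33 S3=50 blocked=[]
Op 3: conn=1 S1=17 S2=33 S3=34 blocked=[]
Op 4: conn=29 S1=17 S2=33 S3=34 blocked=[]
Op 5: conn=24 S1=17 S2=33 S3=29 blocked=[]
Op 6: conn=24 S1=17 S2=33 S3=52 blocked=[]
Op 7: conn=24 S1=29 S2=33 S3=52 blocked=[]

Answer: 24 29 33 52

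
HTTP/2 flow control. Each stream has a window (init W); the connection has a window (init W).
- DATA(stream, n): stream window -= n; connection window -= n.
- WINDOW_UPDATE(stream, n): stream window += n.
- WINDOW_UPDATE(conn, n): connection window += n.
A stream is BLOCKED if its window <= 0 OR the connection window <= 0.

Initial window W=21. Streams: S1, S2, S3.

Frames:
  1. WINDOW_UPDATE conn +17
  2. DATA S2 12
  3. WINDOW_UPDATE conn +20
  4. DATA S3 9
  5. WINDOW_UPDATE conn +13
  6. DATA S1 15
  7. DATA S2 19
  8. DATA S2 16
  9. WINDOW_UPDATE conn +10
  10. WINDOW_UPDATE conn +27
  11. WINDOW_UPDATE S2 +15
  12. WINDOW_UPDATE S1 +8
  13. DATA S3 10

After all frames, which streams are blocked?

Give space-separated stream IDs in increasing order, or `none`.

Op 1: conn=38 S1=21 S2=21 S3=21 blocked=[]
Op 2: conn=26 S1=21 S2=9 S3=21 blocked=[]
Op 3: conn=46 S1=21 S2=9 S3=21 blocked=[]
Op 4: conn=37 S1=21 S2=9 S3=12 blocked=[]
Op 5: conn=50 S1=21 S2=9 S3=12 blocked=[]
Op 6: conn=35 S1=6 S2=9 S3=12 blocked=[]
Op 7: conn=16 S1=6 S2=-10 S3=12 blocked=[2]
Op 8: conn=0 S1=6 S2=-26 S3=12 blocked=[1, 2, 3]
Op 9: conn=10 S1=6 S2=-26 S3=12 blocked=[2]
Op 10: conn=37 S1=6 S2=-26 S3=12 blocked=[2]
Op 11: conn=37 S1=6 S2=-11 S3=12 blocked=[2]
Op 12: conn=37 S1=14 S2=-11 S3=12 blocked=[2]
Op 13: conn=27 S1=14 S2=-11 S3=2 blocked=[2]

Answer: S2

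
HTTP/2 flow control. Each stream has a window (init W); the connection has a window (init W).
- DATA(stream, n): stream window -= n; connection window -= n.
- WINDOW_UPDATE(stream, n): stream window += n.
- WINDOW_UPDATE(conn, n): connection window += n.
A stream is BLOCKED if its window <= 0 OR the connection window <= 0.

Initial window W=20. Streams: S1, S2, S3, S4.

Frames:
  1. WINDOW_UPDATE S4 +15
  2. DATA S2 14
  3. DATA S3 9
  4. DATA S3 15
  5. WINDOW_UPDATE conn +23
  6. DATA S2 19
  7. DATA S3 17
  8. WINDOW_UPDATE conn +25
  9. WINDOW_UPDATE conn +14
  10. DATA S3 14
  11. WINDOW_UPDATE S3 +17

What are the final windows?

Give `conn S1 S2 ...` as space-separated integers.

Answer: -6 20 -13 -18 35

Derivation:
Op 1: conn=20 S1=20 S2=20 S3=20 S4=35 blocked=[]
Op 2: conn=6 S1=20 S2=6 S3=20 S4=35 blocked=[]
Op 3: conn=-3 S1=20 S2=6 S3=11 S4=35 blocked=[1, 2, 3, 4]
Op 4: conn=-18 S1=20 S2=6 S3=-4 S4=35 blocked=[1, 2, 3, 4]
Op 5: conn=5 S1=20 S2=6 S3=-4 S4=35 blocked=[3]
Op 6: conn=-14 S1=20 S2=-13 S3=-4 S4=35 blocked=[1, 2, 3, 4]
Op 7: conn=-31 S1=20 S2=-13 S3=-21 S4=35 blocked=[1, 2, 3, 4]
Op 8: conn=-6 S1=20 S2=-13 S3=-21 S4=35 blocked=[1, 2, 3, 4]
Op 9: conn=8 S1=20 S2=-13 S3=-21 S4=35 blocked=[2, 3]
Op 10: conn=-6 S1=20 S2=-13 S3=-35 S4=35 blocked=[1, 2, 3, 4]
Op 11: conn=-6 S1=20 S2=-13 S3=-18 S4=35 blocked=[1, 2, 3, 4]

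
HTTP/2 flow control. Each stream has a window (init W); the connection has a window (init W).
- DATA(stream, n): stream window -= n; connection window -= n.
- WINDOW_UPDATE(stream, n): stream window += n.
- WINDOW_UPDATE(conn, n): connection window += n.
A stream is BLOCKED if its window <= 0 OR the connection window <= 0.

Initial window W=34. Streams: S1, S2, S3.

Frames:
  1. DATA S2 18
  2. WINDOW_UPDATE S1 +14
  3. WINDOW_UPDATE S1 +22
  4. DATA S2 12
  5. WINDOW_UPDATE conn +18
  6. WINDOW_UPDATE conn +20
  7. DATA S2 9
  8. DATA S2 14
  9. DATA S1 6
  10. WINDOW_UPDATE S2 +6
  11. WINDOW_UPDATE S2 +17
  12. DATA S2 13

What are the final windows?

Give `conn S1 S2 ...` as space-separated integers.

Answer: 0 64 -9 34

Derivation:
Op 1: conn=16 S1=34 S2=16 S3=34 blocked=[]
Op 2: conn=16 S1=48 S2=16 S3=34 blocked=[]
Op 3: conn=16 S1=70 S2=16 S3=34 blocked=[]
Op 4: conn=4 S1=70 S2=4 S3=34 blocked=[]
Op 5: conn=22 S1=70 S2=4 S3=34 blocked=[]
Op 6: conn=42 S1=70 S2=4 S3=34 blocked=[]
Op 7: conn=33 S1=70 S2=-5 S3=34 blocked=[2]
Op 8: conn=19 S1=70 S2=-19 S3=34 blocked=[2]
Op 9: conn=13 S1=64 S2=-19 S3=34 blocked=[2]
Op 10: conn=13 S1=64 S2=-13 S3=34 blocked=[2]
Op 11: conn=13 S1=64 S2=4 S3=34 blocked=[]
Op 12: conn=0 S1=64 S2=-9 S3=34 blocked=[1, 2, 3]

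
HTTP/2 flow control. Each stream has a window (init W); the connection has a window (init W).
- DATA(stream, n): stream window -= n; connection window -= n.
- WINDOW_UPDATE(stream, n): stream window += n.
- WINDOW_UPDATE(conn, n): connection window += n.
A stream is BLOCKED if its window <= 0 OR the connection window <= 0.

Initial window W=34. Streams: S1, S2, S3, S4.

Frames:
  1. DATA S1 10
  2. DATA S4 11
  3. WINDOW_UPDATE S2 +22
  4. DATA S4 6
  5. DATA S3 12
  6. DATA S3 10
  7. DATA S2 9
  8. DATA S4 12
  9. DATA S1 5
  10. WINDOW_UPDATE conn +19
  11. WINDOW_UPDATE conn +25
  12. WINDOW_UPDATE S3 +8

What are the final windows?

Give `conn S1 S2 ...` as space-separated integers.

Answer: 3 19 47 20 5

Derivation:
Op 1: conn=24 S1=24 S2=34 S3=34 S4=34 blocked=[]
Op 2: conn=13 S1=24 S2=34 S3=34 S4=23 blocked=[]
Op 3: conn=13 S1=24 S2=56 S3=34 S4=23 blocked=[]
Op 4: conn=7 S1=24 S2=56 S3=34 S4=17 blocked=[]
Op 5: conn=-5 S1=24 S2=56 S3=22 S4=17 blocked=[1, 2, 3, 4]
Op 6: conn=-15 S1=24 S2=56 S3=12 S4=17 blocked=[1, 2, 3, 4]
Op 7: conn=-24 S1=24 S2=47 S3=12 S4=17 blocked=[1, 2, 3, 4]
Op 8: conn=-36 S1=24 S2=47 S3=12 S4=5 blocked=[1, 2, 3, 4]
Op 9: conn=-41 S1=19 S2=47 S3=12 S4=5 blocked=[1, 2, 3, 4]
Op 10: conn=-22 S1=19 S2=47 S3=12 S4=5 blocked=[1, 2, 3, 4]
Op 11: conn=3 S1=19 S2=47 S3=12 S4=5 blocked=[]
Op 12: conn=3 S1=19 S2=47 S3=20 S4=5 blocked=[]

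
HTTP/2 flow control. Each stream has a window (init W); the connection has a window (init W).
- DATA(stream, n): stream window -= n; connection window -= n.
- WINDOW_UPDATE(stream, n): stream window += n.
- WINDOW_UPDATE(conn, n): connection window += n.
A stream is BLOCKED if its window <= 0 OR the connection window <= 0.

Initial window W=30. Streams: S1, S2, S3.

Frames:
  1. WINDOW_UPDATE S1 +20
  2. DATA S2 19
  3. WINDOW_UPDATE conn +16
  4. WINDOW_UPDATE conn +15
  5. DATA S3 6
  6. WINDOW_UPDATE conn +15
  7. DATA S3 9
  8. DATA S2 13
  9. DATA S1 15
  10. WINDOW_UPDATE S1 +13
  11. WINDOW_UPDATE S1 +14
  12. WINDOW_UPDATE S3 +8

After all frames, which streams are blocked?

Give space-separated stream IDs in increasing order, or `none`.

Answer: S2

Derivation:
Op 1: conn=30 S1=50 S2=30 S3=30 blocked=[]
Op 2: conn=11 S1=50 S2=11 S3=30 blocked=[]
Op 3: conn=27 S1=50 S2=11 S3=30 blocked=[]
Op 4: conn=42 S1=50 S2=11 S3=30 blocked=[]
Op 5: conn=36 S1=50 S2=11 S3=24 blocked=[]
Op 6: conn=51 S1=50 S2=11 S3=24 blocked=[]
Op 7: conn=42 S1=50 S2=11 S3=15 blocked=[]
Op 8: conn=29 S1=50 S2=-2 S3=15 blocked=[2]
Op 9: conn=14 S1=35 S2=-2 S3=15 blocked=[2]
Op 10: conn=14 S1=48 S2=-2 S3=15 blocked=[2]
Op 11: conn=14 S1=62 S2=-2 S3=15 blocked=[2]
Op 12: conn=14 S1=62 S2=-2 S3=23 blocked=[2]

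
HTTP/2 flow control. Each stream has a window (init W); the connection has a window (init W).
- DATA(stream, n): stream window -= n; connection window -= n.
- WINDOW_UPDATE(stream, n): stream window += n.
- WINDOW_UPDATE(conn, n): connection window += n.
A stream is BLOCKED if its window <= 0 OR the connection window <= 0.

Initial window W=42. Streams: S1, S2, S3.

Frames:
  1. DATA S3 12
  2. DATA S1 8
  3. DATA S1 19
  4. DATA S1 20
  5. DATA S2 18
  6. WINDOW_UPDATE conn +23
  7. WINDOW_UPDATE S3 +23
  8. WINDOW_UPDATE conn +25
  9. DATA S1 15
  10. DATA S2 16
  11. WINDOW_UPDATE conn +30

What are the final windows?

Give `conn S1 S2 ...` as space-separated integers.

Answer: 12 -20 8 53

Derivation:
Op 1: conn=30 S1=42 S2=42 S3=30 blocked=[]
Op 2: conn=22 S1=34 S2=42 S3=30 blocked=[]
Op 3: conn=3 S1=15 S2=42 S3=30 blocked=[]
Op 4: conn=-17 S1=-5 S2=42 S3=30 blocked=[1, 2, 3]
Op 5: conn=-35 S1=-5 S2=24 S3=30 blocked=[1, 2, 3]
Op 6: conn=-12 S1=-5 S2=24 S3=30 blocked=[1, 2, 3]
Op 7: conn=-12 S1=-5 S2=24 S3=53 blocked=[1, 2, 3]
Op 8: conn=13 S1=-5 S2=24 S3=53 blocked=[1]
Op 9: conn=-2 S1=-20 S2=24 S3=53 blocked=[1, 2, 3]
Op 10: conn=-18 S1=-20 S2=8 S3=53 blocked=[1, 2, 3]
Op 11: conn=12 S1=-20 S2=8 S3=53 blocked=[1]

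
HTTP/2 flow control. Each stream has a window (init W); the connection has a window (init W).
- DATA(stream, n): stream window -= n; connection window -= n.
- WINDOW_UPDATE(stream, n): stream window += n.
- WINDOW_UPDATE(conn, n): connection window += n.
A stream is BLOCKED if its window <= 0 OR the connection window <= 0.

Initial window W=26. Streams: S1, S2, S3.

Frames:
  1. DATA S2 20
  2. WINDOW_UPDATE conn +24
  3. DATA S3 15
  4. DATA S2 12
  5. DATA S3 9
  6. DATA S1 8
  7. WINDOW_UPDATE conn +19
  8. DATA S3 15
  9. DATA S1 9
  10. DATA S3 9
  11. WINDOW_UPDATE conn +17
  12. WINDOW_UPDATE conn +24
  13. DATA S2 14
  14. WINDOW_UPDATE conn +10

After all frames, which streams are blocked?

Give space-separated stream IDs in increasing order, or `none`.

Answer: S2 S3

Derivation:
Op 1: conn=6 S1=26 S2=6 S3=26 blocked=[]
Op 2: conn=30 S1=26 S2=6 S3=26 blocked=[]
Op 3: conn=15 S1=26 S2=6 S3=11 blocked=[]
Op 4: conn=3 S1=26 S2=-6 S3=11 blocked=[2]
Op 5: conn=-6 S1=26 S2=-6 S3=2 blocked=[1, 2, 3]
Op 6: conn=-14 S1=18 S2=-6 S3=2 blocked=[1, 2, 3]
Op 7: conn=5 S1=18 S2=-6 S3=2 blocked=[2]
Op 8: conn=-10 S1=18 S2=-6 S3=-13 blocked=[1, 2, 3]
Op 9: conn=-19 S1=9 S2=-6 S3=-13 blocked=[1, 2, 3]
Op 10: conn=-28 S1=9 S2=-6 S3=-22 blocked=[1, 2, 3]
Op 11: conn=-11 S1=9 S2=-6 S3=-22 blocked=[1, 2, 3]
Op 12: conn=13 S1=9 S2=-6 S3=-22 blocked=[2, 3]
Op 13: conn=-1 S1=9 S2=-20 S3=-22 blocked=[1, 2, 3]
Op 14: conn=9 S1=9 S2=-20 S3=-22 blocked=[2, 3]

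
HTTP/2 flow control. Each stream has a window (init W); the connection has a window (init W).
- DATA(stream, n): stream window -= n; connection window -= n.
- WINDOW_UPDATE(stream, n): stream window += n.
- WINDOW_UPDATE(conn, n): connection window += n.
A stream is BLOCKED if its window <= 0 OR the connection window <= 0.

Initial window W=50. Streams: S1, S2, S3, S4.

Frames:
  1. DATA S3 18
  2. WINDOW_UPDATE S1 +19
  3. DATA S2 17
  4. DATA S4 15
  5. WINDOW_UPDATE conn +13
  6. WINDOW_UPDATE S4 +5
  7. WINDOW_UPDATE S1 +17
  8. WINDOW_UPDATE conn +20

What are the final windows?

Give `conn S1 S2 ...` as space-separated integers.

Op 1: conn=32 S1=50 S2=50 S3=32 S4=50 blocked=[]
Op 2: conn=32 S1=69 S2=50 S3=32 S4=50 blocked=[]
Op 3: conn=15 S1=69 S2=33 S3=32 S4=50 blocked=[]
Op 4: conn=0 S1=69 S2=33 S3=32 S4=35 blocked=[1, 2, 3, 4]
Op 5: conn=13 S1=69 S2=33 S3=32 S4=35 blocked=[]
Op 6: conn=13 S1=69 S2=33 S3=32 S4=40 blocked=[]
Op 7: conn=13 S1=86 S2=33 S3=32 S4=40 blocked=[]
Op 8: conn=33 S1=86 S2=33 S3=32 S4=40 blocked=[]

Answer: 33 86 33 32 40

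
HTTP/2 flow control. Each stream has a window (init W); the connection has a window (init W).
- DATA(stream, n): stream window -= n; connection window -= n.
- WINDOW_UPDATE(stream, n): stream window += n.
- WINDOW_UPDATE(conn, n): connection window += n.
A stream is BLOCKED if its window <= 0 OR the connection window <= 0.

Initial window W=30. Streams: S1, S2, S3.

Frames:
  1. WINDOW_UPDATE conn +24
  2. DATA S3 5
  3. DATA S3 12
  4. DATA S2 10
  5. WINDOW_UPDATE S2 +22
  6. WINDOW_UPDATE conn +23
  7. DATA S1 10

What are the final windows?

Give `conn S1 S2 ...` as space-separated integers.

Op 1: conn=54 S1=30 S2=30 S3=30 blocked=[]
Op 2: conn=49 S1=30 S2=30 S3=25 blocked=[]
Op 3: conn=37 S1=30 S2=30 S3=13 blocked=[]
Op 4: conn=27 S1=30 S2=20 S3=13 blocked=[]
Op 5: conn=27 S1=30 S2=42 S3=13 blocked=[]
Op 6: conn=50 S1=30 S2=42 S3=13 blocked=[]
Op 7: conn=40 S1=20 S2=42 S3=13 blocked=[]

Answer: 40 20 42 13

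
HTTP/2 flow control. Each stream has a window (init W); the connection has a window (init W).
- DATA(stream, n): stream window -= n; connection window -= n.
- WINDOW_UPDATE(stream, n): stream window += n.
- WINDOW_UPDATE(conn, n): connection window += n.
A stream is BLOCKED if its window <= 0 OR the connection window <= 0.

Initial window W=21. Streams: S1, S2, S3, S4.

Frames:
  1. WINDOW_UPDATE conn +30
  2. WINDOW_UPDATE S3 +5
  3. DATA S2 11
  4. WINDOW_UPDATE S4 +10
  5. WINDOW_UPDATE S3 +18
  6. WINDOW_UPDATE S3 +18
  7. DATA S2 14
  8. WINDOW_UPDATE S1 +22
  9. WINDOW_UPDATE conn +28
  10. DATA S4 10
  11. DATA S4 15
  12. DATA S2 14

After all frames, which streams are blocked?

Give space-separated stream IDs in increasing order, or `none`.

Answer: S2

Derivation:
Op 1: conn=51 S1=21 S2=21 S3=21 S4=21 blocked=[]
Op 2: conn=51 S1=21 S2=21 S3=26 S4=21 blocked=[]
Op 3: conn=40 S1=21 S2=10 S3=26 S4=21 blocked=[]
Op 4: conn=40 S1=21 S2=10 S3=26 S4=31 blocked=[]
Op 5: conn=40 S1=21 S2=10 S3=44 S4=31 blocked=[]
Op 6: conn=40 S1=21 S2=10 S3=62 S4=31 blocked=[]
Op 7: conn=26 S1=21 S2=-4 S3=62 S4=31 blocked=[2]
Op 8: conn=26 S1=43 S2=-4 S3=62 S4=31 blocked=[2]
Op 9: conn=54 S1=43 S2=-4 S3=62 S4=31 blocked=[2]
Op 10: conn=44 S1=43 S2=-4 S3=62 S4=21 blocked=[2]
Op 11: conn=29 S1=43 S2=-4 S3=62 S4=6 blocked=[2]
Op 12: conn=15 S1=43 S2=-18 S3=62 S4=6 blocked=[2]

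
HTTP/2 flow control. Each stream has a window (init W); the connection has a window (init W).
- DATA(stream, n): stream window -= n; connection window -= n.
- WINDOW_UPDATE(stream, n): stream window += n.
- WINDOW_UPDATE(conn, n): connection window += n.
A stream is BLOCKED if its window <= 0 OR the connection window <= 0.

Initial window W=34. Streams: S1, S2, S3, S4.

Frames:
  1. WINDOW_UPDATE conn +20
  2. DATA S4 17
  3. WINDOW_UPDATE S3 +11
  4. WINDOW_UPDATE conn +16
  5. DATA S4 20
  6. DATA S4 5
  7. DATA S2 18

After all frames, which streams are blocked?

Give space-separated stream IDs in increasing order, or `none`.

Op 1: conn=54 S1=34 S2=34 S3=34 S4=34 blocked=[]
Op 2: conn=37 S1=34 S2=34 S3=34 S4=17 blocked=[]
Op 3: conn=37 S1=34 S2=34 S3=45 S4=17 blocked=[]
Op 4: conn=53 S1=34 S2=34 S3=45 S4=17 blocked=[]
Op 5: conn=33 S1=34 S2=34 S3=45 S4=-3 blocked=[4]
Op 6: conn=28 S1=34 S2=34 S3=45 S4=-8 blocked=[4]
Op 7: conn=10 S1=34 S2=16 S3=45 S4=-8 blocked=[4]

Answer: S4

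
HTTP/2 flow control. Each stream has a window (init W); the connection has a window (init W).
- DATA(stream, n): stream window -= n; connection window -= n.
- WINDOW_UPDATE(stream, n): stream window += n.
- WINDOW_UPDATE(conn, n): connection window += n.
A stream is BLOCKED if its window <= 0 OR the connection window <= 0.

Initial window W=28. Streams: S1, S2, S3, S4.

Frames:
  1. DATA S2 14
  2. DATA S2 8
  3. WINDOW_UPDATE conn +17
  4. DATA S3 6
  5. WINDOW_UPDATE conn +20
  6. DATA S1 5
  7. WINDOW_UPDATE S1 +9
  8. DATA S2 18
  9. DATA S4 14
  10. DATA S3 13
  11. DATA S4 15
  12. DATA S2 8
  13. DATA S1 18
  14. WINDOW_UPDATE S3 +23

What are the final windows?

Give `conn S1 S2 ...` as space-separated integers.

Op 1: conn=14 S1=28 S2=14 S3=28 S4=28 blocked=[]
Op 2: conn=6 S1=28 S2=6 S3=28 S4=28 blocked=[]
Op 3: conn=23 S1=28 S2=6 S3=28 S4=28 blocked=[]
Op 4: conn=17 S1=28 S2=6 S3=22 S4=28 blocked=[]
Op 5: conn=37 S1=28 S2=6 S3=22 S4=28 blocked=[]
Op 6: conn=32 S1=23 S2=6 S3=22 S4=28 blocked=[]
Op 7: conn=32 S1=32 S2=6 S3=22 S4=28 blocked=[]
Op 8: conn=14 S1=32 S2=-12 S3=22 S4=28 blocked=[2]
Op 9: conn=0 S1=32 S2=-12 S3=22 S4=14 blocked=[1, 2, 3, 4]
Op 10: conn=-13 S1=32 S2=-12 S3=9 S4=14 blocked=[1, 2, 3, 4]
Op 11: conn=-28 S1=32 S2=-12 S3=9 S4=-1 blocked=[1, 2, 3, 4]
Op 12: conn=-36 S1=32 S2=-20 S3=9 S4=-1 blocked=[1, 2, 3, 4]
Op 13: conn=-54 S1=14 S2=-20 S3=9 S4=-1 blocked=[1, 2, 3, 4]
Op 14: conn=-54 S1=14 S2=-20 S3=32 S4=-1 blocked=[1, 2, 3, 4]

Answer: -54 14 -20 32 -1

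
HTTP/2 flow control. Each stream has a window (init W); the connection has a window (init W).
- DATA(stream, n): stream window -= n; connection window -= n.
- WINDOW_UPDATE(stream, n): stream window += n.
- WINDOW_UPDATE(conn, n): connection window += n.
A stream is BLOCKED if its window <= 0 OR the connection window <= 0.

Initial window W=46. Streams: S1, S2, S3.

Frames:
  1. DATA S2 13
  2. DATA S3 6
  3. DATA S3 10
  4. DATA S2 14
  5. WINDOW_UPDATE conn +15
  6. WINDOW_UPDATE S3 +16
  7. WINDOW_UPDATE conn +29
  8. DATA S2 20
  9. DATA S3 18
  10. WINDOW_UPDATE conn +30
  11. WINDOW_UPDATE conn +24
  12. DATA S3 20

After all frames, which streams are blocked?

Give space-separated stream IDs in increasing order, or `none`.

Answer: S2

Derivation:
Op 1: conn=33 S1=46 S2=33 S3=46 blocked=[]
Op 2: conn=27 S1=46 S2=33 S3=40 blocked=[]
Op 3: conn=17 S1=46 S2=33 S3=30 blocked=[]
Op 4: conn=3 S1=46 S2=19 S3=30 blocked=[]
Op 5: conn=18 S1=46 S2=19 S3=30 blocked=[]
Op 6: conn=18 S1=46 S2=19 S3=46 blocked=[]
Op 7: conn=47 S1=46 S2=19 S3=46 blocked=[]
Op 8: conn=27 S1=46 S2=-1 S3=46 blocked=[2]
Op 9: conn=9 S1=46 S2=-1 S3=28 blocked=[2]
Op 10: conn=39 S1=46 S2=-1 S3=28 blocked=[2]
Op 11: conn=63 S1=46 S2=-1 S3=28 blocked=[2]
Op 12: conn=43 S1=46 S2=-1 S3=8 blocked=[2]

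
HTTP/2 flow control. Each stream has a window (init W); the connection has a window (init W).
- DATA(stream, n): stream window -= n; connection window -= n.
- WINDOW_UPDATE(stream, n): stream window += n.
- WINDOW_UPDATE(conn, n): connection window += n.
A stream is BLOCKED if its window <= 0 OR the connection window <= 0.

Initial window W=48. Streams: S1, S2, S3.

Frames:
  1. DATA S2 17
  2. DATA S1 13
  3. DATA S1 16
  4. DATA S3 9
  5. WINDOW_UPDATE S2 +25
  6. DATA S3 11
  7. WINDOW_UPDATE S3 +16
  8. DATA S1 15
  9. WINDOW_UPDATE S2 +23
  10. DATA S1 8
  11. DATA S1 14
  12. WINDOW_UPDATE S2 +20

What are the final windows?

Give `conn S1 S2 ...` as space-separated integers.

Answer: -55 -18 99 44

Derivation:
Op 1: conn=31 S1=48 S2=31 S3=48 blocked=[]
Op 2: conn=18 S1=35 S2=31 S3=48 blocked=[]
Op 3: conn=2 S1=19 S2=31 S3=48 blocked=[]
Op 4: conn=-7 S1=19 S2=31 S3=39 blocked=[1, 2, 3]
Op 5: conn=-7 S1=19 S2=56 S3=39 blocked=[1, 2, 3]
Op 6: conn=-18 S1=19 S2=56 S3=28 blocked=[1, 2, 3]
Op 7: conn=-18 S1=19 S2=56 S3=44 blocked=[1, 2, 3]
Op 8: conn=-33 S1=4 S2=56 S3=44 blocked=[1, 2, 3]
Op 9: conn=-33 S1=4 S2=79 S3=44 blocked=[1, 2, 3]
Op 10: conn=-41 S1=-4 S2=79 S3=44 blocked=[1, 2, 3]
Op 11: conn=-55 S1=-18 S2=79 S3=44 blocked=[1, 2, 3]
Op 12: conn=-55 S1=-18 S2=99 S3=44 blocked=[1, 2, 3]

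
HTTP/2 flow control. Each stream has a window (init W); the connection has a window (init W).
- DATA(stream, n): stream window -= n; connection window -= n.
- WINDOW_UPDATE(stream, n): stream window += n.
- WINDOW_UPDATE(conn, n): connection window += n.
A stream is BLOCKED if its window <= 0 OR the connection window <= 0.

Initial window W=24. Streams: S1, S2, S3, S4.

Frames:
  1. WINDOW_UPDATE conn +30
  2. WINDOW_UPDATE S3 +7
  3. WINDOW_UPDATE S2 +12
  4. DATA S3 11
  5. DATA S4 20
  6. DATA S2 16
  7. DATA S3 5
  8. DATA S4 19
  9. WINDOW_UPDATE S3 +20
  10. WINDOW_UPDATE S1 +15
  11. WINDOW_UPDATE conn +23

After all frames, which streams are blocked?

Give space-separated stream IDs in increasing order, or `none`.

Answer: S4

Derivation:
Op 1: conn=54 S1=24 S2=24 S3=24 S4=24 blocked=[]
Op 2: conn=54 S1=24 S2=24 S3=31 S4=24 blocked=[]
Op 3: conn=54 S1=24 S2=36 S3=31 S4=24 blocked=[]
Op 4: conn=43 S1=24 S2=36 S3=20 S4=24 blocked=[]
Op 5: conn=23 S1=24 S2=36 S3=20 S4=4 blocked=[]
Op 6: conn=7 S1=24 S2=20 S3=20 S4=4 blocked=[]
Op 7: conn=2 S1=24 S2=20 S3=15 S4=4 blocked=[]
Op 8: conn=-17 S1=24 S2=20 S3=15 S4=-15 blocked=[1, 2, 3, 4]
Op 9: conn=-17 S1=24 S2=20 S3=35 S4=-15 blocked=[1, 2, 3, 4]
Op 10: conn=-17 S1=39 S2=20 S3=35 S4=-15 blocked=[1, 2, 3, 4]
Op 11: conn=6 S1=39 S2=20 S3=35 S4=-15 blocked=[4]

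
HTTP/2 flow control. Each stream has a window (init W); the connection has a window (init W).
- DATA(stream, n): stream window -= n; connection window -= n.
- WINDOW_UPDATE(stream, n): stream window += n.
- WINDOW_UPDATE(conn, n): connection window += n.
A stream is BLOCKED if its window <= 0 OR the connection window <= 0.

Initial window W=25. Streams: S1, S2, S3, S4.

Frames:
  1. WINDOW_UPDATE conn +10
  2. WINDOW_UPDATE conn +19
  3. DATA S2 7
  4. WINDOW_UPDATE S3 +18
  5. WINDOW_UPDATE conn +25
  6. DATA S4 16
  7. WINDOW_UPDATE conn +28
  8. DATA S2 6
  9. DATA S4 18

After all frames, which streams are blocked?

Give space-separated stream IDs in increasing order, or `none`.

Op 1: conn=35 S1=25 S2=25 S3=25 S4=25 blocked=[]
Op 2: conn=54 S1=25 S2=25 S3=25 S4=25 blocked=[]
Op 3: conn=47 S1=25 S2=18 S3=25 S4=25 blocked=[]
Op 4: conn=47 S1=25 S2=18 S3=43 S4=25 blocked=[]
Op 5: conn=72 S1=25 S2=18 S3=43 S4=25 blocked=[]
Op 6: conn=56 S1=25 S2=18 S3=43 S4=9 blocked=[]
Op 7: conn=84 S1=25 S2=18 S3=43 S4=9 blocked=[]
Op 8: conn=78 S1=25 S2=12 S3=43 S4=9 blocked=[]
Op 9: conn=60 S1=25 S2=12 S3=43 S4=-9 blocked=[4]

Answer: S4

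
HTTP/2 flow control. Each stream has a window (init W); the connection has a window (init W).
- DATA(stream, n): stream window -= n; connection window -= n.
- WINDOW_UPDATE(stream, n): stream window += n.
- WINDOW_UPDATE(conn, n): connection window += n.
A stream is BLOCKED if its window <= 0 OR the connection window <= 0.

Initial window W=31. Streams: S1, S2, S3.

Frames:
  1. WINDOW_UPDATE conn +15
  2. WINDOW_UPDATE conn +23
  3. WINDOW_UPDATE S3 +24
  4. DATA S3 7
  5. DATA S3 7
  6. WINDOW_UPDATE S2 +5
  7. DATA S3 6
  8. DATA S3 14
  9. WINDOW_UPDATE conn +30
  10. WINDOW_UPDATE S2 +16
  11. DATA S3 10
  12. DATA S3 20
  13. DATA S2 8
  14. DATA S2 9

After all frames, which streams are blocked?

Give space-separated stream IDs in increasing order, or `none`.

Answer: S3

Derivation:
Op 1: conn=46 S1=31 S2=31 S3=31 blocked=[]
Op 2: conn=69 S1=31 S2=31 S3=31 blocked=[]
Op 3: conn=69 S1=31 S2=31 S3=55 blocked=[]
Op 4: conn=62 S1=31 S2=31 S3=48 blocked=[]
Op 5: conn=55 S1=31 S2=31 S3=41 blocked=[]
Op 6: conn=55 S1=31 S2=36 S3=41 blocked=[]
Op 7: conn=49 S1=31 S2=36 S3=35 blocked=[]
Op 8: conn=35 S1=31 S2=36 S3=21 blocked=[]
Op 9: conn=65 S1=31 S2=36 S3=21 blocked=[]
Op 10: conn=65 S1=31 S2=52 S3=21 blocked=[]
Op 11: conn=55 S1=31 S2=52 S3=11 blocked=[]
Op 12: conn=35 S1=31 S2=52 S3=-9 blocked=[3]
Op 13: conn=27 S1=31 S2=44 S3=-9 blocked=[3]
Op 14: conn=18 S1=31 S2=35 S3=-9 blocked=[3]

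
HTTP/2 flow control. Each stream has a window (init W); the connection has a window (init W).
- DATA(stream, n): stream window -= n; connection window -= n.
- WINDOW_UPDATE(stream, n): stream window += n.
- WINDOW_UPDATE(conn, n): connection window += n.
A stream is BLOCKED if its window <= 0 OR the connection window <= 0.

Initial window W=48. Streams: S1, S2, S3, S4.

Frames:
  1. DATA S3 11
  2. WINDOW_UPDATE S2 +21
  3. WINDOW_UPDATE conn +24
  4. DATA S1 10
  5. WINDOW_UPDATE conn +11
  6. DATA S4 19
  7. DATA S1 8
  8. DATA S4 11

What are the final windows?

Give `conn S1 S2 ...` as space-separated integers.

Op 1: conn=37 S1=48 S2=48 S3=37 S4=48 blocked=[]
Op 2: conn=37 S1=48 S2=69 S3=37 S4=48 blocked=[]
Op 3: conn=61 S1=48 S2=69 S3=37 S4=48 blocked=[]
Op 4: conn=51 S1=38 S2=69 S3=37 S4=48 blocked=[]
Op 5: conn=62 S1=38 S2=69 S3=37 S4=48 blocked=[]
Op 6: conn=43 S1=38 S2=69 S3=37 S4=29 blocked=[]
Op 7: conn=35 S1=30 S2=69 S3=37 S4=29 blocked=[]
Op 8: conn=24 S1=30 S2=69 S3=37 S4=18 blocked=[]

Answer: 24 30 69 37 18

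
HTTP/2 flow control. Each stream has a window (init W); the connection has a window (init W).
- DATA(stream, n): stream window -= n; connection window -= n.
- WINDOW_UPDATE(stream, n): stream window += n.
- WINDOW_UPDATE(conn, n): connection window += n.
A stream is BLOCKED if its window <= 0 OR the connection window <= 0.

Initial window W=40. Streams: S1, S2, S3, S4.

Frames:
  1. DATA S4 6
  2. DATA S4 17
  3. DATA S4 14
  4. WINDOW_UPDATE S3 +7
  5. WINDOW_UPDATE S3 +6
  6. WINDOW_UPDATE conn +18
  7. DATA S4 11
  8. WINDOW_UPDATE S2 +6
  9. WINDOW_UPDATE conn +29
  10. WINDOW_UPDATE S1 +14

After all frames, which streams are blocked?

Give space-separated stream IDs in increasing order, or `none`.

Op 1: conn=34 S1=40 S2=40 S3=40 S4=34 blocked=[]
Op 2: conn=17 S1=40 S2=40 S3=40 S4=17 blocked=[]
Op 3: conn=3 S1=40 S2=40 S3=40 S4=3 blocked=[]
Op 4: conn=3 S1=40 S2=40 S3=47 S4=3 blocked=[]
Op 5: conn=3 S1=40 S2=40 S3=53 S4=3 blocked=[]
Op 6: conn=21 S1=40 S2=40 S3=53 S4=3 blocked=[]
Op 7: conn=10 S1=40 S2=40 S3=53 S4=-8 blocked=[4]
Op 8: conn=10 S1=40 S2=46 S3=53 S4=-8 blocked=[4]
Op 9: conn=39 S1=40 S2=46 S3=53 S4=-8 blocked=[4]
Op 10: conn=39 S1=54 S2=46 S3=53 S4=-8 blocked=[4]

Answer: S4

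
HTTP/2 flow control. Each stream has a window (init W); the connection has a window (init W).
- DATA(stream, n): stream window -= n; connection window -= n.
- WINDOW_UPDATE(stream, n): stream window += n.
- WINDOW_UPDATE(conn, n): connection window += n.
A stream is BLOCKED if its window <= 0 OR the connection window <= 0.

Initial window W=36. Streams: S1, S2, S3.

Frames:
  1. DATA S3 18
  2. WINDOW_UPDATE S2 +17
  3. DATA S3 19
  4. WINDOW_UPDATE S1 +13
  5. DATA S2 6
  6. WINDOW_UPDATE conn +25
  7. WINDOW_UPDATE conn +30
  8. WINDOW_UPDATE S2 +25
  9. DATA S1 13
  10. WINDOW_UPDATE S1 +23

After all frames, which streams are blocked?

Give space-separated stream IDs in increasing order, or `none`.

Op 1: conn=18 S1=36 S2=36 S3=18 blocked=[]
Op 2: conn=18 S1=36 S2=53 S3=18 blocked=[]
Op 3: conn=-1 S1=36 S2=53 S3=-1 blocked=[1, 2, 3]
Op 4: conn=-1 S1=49 S2=53 S3=-1 blocked=[1, 2, 3]
Op 5: conn=-7 S1=49 S2=47 S3=-1 blocked=[1, 2, 3]
Op 6: conn=18 S1=49 S2=47 S3=-1 blocked=[3]
Op 7: conn=48 S1=49 S2=47 S3=-1 blocked=[3]
Op 8: conn=48 S1=49 S2=72 S3=-1 blocked=[3]
Op 9: conn=35 S1=36 S2=72 S3=-1 blocked=[3]
Op 10: conn=35 S1=59 S2=72 S3=-1 blocked=[3]

Answer: S3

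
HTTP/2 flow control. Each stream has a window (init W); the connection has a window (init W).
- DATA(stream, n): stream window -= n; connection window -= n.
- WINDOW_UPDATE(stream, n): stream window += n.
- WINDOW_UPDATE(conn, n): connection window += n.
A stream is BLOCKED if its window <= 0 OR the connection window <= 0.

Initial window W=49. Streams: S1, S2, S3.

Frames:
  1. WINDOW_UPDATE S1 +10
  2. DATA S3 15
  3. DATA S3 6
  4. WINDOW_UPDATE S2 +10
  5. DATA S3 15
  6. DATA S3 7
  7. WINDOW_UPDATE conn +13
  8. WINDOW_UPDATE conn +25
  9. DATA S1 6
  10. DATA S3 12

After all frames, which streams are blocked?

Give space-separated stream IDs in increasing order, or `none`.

Op 1: conn=49 S1=59 S2=49 S3=49 blocked=[]
Op 2: conn=34 S1=59 S2=49 S3=34 blocked=[]
Op 3: conn=28 S1=59 S2=49 S3=28 blocked=[]
Op 4: conn=28 S1=59 S2=59 S3=28 blocked=[]
Op 5: conn=13 S1=59 S2=59 S3=13 blocked=[]
Op 6: conn=6 S1=59 S2=59 S3=6 blocked=[]
Op 7: conn=19 S1=59 S2=59 S3=6 blocked=[]
Op 8: conn=44 S1=59 S2=59 S3=6 blocked=[]
Op 9: conn=38 S1=53 S2=59 S3=6 blocked=[]
Op 10: conn=26 S1=53 S2=59 S3=-6 blocked=[3]

Answer: S3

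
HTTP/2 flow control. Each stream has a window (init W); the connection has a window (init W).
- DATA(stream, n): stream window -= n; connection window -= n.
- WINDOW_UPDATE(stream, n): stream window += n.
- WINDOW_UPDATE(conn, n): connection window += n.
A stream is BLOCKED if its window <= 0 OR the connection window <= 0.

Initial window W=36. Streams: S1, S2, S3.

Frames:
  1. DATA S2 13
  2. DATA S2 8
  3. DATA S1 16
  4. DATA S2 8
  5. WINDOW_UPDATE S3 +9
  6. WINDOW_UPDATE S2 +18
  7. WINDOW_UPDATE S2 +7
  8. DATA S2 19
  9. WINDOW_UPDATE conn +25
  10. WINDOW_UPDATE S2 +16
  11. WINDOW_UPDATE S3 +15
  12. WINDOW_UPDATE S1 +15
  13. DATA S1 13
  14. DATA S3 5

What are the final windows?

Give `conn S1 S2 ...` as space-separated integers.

Answer: -21 22 29 55

Derivation:
Op 1: conn=23 S1=36 S2=23 S3=36 blocked=[]
Op 2: conn=15 S1=36 S2=15 S3=36 blocked=[]
Op 3: conn=-1 S1=20 S2=15 S3=36 blocked=[1, 2, 3]
Op 4: conn=-9 S1=20 S2=7 S3=36 blocked=[1, 2, 3]
Op 5: conn=-9 S1=20 S2=7 S3=45 blocked=[1, 2, 3]
Op 6: conn=-9 S1=20 S2=25 S3=45 blocked=[1, 2, 3]
Op 7: conn=-9 S1=20 S2=32 S3=45 blocked=[1, 2, 3]
Op 8: conn=-28 S1=20 S2=13 S3=45 blocked=[1, 2, 3]
Op 9: conn=-3 S1=20 S2=13 S3=45 blocked=[1, 2, 3]
Op 10: conn=-3 S1=20 S2=29 S3=45 blocked=[1, 2, 3]
Op 11: conn=-3 S1=20 S2=29 S3=60 blocked=[1, 2, 3]
Op 12: conn=-3 S1=35 S2=29 S3=60 blocked=[1, 2, 3]
Op 13: conn=-16 S1=22 S2=29 S3=60 blocked=[1, 2, 3]
Op 14: conn=-21 S1=22 S2=29 S3=55 blocked=[1, 2, 3]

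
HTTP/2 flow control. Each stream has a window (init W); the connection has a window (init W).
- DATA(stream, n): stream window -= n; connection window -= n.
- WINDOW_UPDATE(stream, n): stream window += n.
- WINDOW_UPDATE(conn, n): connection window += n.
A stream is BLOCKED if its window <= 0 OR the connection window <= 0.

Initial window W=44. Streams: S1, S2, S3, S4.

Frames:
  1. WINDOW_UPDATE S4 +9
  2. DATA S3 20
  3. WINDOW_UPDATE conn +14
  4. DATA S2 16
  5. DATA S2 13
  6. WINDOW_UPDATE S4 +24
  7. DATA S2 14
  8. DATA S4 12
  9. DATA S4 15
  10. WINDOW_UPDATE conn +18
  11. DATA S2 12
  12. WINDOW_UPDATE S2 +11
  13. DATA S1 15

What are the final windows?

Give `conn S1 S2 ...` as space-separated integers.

Op 1: conn=44 S1=44 S2=44 S3=44 S4=53 blocked=[]
Op 2: conn=24 S1=44 S2=44 S3=24 S4=53 blocked=[]
Op 3: conn=38 S1=44 S2=44 S3=24 S4=53 blocked=[]
Op 4: conn=22 S1=44 S2=28 S3=24 S4=53 blocked=[]
Op 5: conn=9 S1=44 S2=15 S3=24 S4=53 blocked=[]
Op 6: conn=9 S1=44 S2=15 S3=24 S4=77 blocked=[]
Op 7: conn=-5 S1=44 S2=1 S3=24 S4=77 blocked=[1, 2, 3, 4]
Op 8: conn=-17 S1=44 S2=1 S3=24 S4=65 blocked=[1, 2, 3, 4]
Op 9: conn=-32 S1=44 S2=1 S3=24 S4=50 blocked=[1, 2, 3, 4]
Op 10: conn=-14 S1=44 S2=1 S3=24 S4=50 blocked=[1, 2, 3, 4]
Op 11: conn=-26 S1=44 S2=-11 S3=24 S4=50 blocked=[1, 2, 3, 4]
Op 12: conn=-26 S1=44 S2=0 S3=24 S4=50 blocked=[1, 2, 3, 4]
Op 13: conn=-41 S1=29 S2=0 S3=24 S4=50 blocked=[1, 2, 3, 4]

Answer: -41 29 0 24 50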